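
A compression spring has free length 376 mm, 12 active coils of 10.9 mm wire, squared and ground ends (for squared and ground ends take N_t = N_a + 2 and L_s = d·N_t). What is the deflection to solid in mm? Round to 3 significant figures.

N_t = 14; L_s = 10.9·14 = 152.6 mm
δ_solid = L₀ − L_s = 376 − 152.6 = 223.4 mm

223 mm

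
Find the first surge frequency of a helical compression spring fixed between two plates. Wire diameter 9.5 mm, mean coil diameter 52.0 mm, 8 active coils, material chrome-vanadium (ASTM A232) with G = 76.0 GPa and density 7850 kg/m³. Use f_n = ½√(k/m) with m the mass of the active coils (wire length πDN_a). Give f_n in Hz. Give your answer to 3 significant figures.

k = Gd⁴/(8D³N_a) = (76.0×10³)(9.5⁴)/(8·52.0³·8) = 68.789 N/mm = 68789 N/m
Wire length L = πDN_a = π·52.0·8 = 1306.9 mm
m = ρ·(πd²/4)·L = 7850 × 70.882×10⁻⁶ m² × 1.3069 m = 0.72719 kg
f_n = ½√(k/m) = 0.5·√(68789/0.72719) = 0.5·√(94595) = 153.78 Hz

154 Hz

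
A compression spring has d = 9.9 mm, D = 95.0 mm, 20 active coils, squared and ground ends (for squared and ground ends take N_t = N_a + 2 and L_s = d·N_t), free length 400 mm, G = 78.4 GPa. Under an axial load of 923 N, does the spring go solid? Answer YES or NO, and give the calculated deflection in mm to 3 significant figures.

NO, δ = 168 mm

k = Gd⁴/(8D³N_a) = (78.4×10³)(9.9⁴)/(8·95.0³·20) = 5.4899 N/mm
N_t = 22; L_s = 9.9·22 = 217.8 mm; δ_solid = L₀ − L_s = 400 − 217.8 = 182.2 mm
δ = F/k = 923/5.4899 = 168.13 mm
δ < δ_solid → spring does not go solid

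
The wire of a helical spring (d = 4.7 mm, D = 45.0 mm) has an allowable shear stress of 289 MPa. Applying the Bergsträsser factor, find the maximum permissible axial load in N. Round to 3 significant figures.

229 N

C = D/d = 45.0/4.7 = 9.5745
K_B = (4C+2)/(4C−3) = 40.298/35.298 = 1.1417
τ_max = K·8FD/(πd³) → F_max = τ_allow·πd³/(8DK)
F_max = 289·π·4.7³/(8·45.0·1.1417) = 94263/410.99 = 229.35 N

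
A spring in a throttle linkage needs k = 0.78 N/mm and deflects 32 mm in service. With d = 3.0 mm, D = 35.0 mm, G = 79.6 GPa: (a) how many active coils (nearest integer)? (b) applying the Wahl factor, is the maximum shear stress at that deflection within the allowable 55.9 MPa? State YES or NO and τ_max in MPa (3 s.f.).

(a) 24 coils; (b) NO, τ_max = 92.9 MPa

N_a = Gd⁴/(8D³k) = (79.6×10³)(3.0⁴)/(8·35.0³·0.78) = 24.1 → N_a = 24
Actual rate k = Gd⁴/(8D³·24) = 0.78324 N/mm
Working load F = kδ = 0.78324·32 = 25.064 N
C = 35.0/3.0 = 11.6667; K_W = (4C−1)/(4C−4)+0.615/C = 1.1230
τ_max = K_W·8FD/(πd³) = 1.1230·82.735 = 92.913 MPa
τ_max > 55.9 MPa → exceeds allowable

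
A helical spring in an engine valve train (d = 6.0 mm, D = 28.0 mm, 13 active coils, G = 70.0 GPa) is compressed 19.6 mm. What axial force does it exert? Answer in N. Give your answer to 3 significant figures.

779 N

k = Gd⁴/(8D³N_a) = (70.0×10³)(6.0⁴)/(8·28.0³·13) = 39.737 N/mm
F = k·δ = 39.737 × 19.6 = 778.85 N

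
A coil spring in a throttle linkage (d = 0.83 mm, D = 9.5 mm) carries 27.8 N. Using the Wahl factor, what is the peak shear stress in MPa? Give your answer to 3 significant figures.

1320 MPa

Spring index C = D/d = 9.5/0.83 = 11.4458
K_W = (4C−1)/(4C−4) + 0.615/C = 44.783/41.783 + 0.0537 = 1.1255
τ₀ = 8FD/(πd³) = 8·27.8·9.5/(π·0.83³) = 2112.8/1.7963 = 1176.2 MPa
τ_max = K·τ₀ = 1.1255 × 1176.2 = 1323.8 MPa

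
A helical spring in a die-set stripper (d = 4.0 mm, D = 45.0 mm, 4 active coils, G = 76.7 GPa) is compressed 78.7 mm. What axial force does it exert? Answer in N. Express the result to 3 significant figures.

k = Gd⁴/(8D³N_a) = (76.7×10³)(4.0⁴)/(8·45.0³·4) = 6.7336 N/mm
F = k·δ = 6.7336 × 78.7 = 529.93 N

530 N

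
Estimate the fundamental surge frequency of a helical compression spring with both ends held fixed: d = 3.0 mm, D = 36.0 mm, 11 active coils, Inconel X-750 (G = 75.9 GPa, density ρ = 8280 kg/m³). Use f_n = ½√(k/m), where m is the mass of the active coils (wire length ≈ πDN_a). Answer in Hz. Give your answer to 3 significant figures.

71.7 Hz

k = Gd⁴/(8D³N_a) = (75.9×10³)(3.0⁴)/(8·36.0³·11) = 1.4974 N/mm = 1497.4 N/m
Wire length L = πDN_a = π·36.0·11 = 1244.1 mm
m = ρ·(πd²/4)·L = 8280 × 7.0686×10⁻⁶ m² × 1.2441 m = 0.072813 kg
f_n = ½√(k/m) = 0.5·√(1497.4/0.072813) = 0.5·√(20565) = 71.703 Hz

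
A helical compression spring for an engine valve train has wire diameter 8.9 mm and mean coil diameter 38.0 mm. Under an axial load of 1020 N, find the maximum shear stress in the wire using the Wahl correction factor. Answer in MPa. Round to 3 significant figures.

192 MPa

Spring index C = D/d = 38.0/8.9 = 4.2697
K_W = (4C−1)/(4C−4) + 0.615/C = 16.079/13.079 + 0.1440 = 1.3734
τ₀ = 8FD/(πd³) = 8·1020·38.0/(π·8.9³) = 310080/2214.7 = 140.01 MPa
τ_max = K·τ₀ = 1.3734 × 140.01 = 192.29 MPa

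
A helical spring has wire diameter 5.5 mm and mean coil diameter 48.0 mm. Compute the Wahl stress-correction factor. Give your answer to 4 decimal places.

1.1675

C = D/d = 48.0/5.5 = 8.7273
K_W = (4C−1)/(4C−4) + 0.615/C = 33.909/30.909 + 0.0705 = 1.1675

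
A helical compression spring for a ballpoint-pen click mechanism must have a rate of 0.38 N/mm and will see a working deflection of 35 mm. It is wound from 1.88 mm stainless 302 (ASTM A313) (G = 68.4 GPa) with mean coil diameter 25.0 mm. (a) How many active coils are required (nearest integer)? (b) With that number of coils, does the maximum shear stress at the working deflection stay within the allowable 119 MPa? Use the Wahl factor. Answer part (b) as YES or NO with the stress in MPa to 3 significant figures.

N_a = Gd⁴/(8D³k) = (68.4×10³)(1.88⁴)/(8·25.0³·0.38) = 17.99 → N_a = 18
Actual rate k = Gd⁴/(8D³·18) = 0.37976 N/mm
Working load F = kδ = 0.37976·35 = 13.291 N
C = 25.0/1.88 = 13.2979; K_W = (4C−1)/(4C−4)+0.615/C = 1.1072
τ_max = K_W·8FD/(πd³) = 1.1072·127.34 = 141 MPa
τ_max > 119 MPa → exceeds allowable

(a) 18 coils; (b) NO, τ_max = 141 MPa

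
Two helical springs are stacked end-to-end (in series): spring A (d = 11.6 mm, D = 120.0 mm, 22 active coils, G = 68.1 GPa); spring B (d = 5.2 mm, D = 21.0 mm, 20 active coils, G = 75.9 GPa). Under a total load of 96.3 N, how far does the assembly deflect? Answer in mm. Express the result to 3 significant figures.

k_A = Gd⁴/(8D³N_a) = (68.1×10³)(11.6⁴)/(8·120.0³·22) = 4.0544 N/mm
k_B = Gd⁴/(8D³N_a) = (75.9×10³)(5.2⁴)/(8·21.0³·20) = 37.452 N/mm
Series: 1/k_eq = 1/4.0544 + 1/37.452 = 0.27335; k_eq = 3.6583 N/mm
δ = F/k_eq = 96.3/3.6583 = 26.323 mm

26.3 mm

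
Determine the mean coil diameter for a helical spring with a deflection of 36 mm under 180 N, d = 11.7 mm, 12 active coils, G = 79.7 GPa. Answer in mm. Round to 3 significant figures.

Required rate k = F/δ = 180/36 = 5 N/mm
D = (Gd⁴/(8N_a·k))^(1/3) = (79.7×10³·11.7⁴/(8·12·5))^(1/3)
  = (3.11143e+06)^(1/3) = 145.9890 mm

146 mm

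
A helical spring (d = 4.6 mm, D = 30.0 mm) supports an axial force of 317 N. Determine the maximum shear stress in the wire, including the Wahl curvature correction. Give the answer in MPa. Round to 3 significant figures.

Spring index C = D/d = 30.0/4.6 = 6.5217
K_W = (4C−1)/(4C−4) + 0.615/C = 25.087/22.087 + 0.0943 = 1.2301
τ₀ = 8FD/(πd³) = 8·317·30.0/(π·4.6³) = 76080/305.79 = 248.8 MPa
τ_max = K·τ₀ = 1.2301 × 248.8 = 306.05 MPa

306 MPa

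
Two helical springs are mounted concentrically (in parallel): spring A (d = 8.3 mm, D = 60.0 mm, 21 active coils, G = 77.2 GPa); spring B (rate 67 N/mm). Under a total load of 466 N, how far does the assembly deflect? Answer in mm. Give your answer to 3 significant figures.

6.04 mm

k_A = Gd⁴/(8D³N_a) = (77.2×10³)(8.3⁴)/(8·60.0³·21) = 10.096 N/mm
Parallel: k_eq = 10.096 + 67 = 77.096 N/mm
δ = F/k_eq = 466/77.096 = 6.0444 mm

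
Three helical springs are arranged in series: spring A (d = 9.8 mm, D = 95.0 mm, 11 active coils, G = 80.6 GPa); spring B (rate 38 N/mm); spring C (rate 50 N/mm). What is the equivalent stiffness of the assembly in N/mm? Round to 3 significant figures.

6.77 N/mm

k_A = Gd⁴/(8D³N_a) = (80.6×10³)(9.8⁴)/(8·95.0³·11) = 9.8534 N/mm
Series: 1/k_eq = 1/9.8534 + 1/38 + 1/50 = 0.1478; k_eq = 6.7657 N/mm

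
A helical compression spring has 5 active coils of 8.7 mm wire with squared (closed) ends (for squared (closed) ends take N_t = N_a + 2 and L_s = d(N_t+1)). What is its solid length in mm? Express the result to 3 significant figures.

squared (closed) ends: N_t = N_a + 2 = 5 + 2 = 7
L_s = d·(N_t+1) = 8.7 × 8 = 69.6 mm

69.6 mm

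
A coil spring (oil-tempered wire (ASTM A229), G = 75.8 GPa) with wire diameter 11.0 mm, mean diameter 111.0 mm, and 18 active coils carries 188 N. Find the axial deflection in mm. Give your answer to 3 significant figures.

33.4 mm

k = Gd⁴/(8D³N_a) = (75.8×10³)(11.0⁴)/(8·111.0³·18) = 5.6352 N/mm
δ = F/k = 188 / 5.6352 = 33.362 mm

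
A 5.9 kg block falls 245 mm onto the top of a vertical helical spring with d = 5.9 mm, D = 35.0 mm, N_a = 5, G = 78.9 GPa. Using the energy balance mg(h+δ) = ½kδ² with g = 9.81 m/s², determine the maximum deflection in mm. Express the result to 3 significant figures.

23.6 mm

k = Gd⁴/(8D³N_a) = (78.9×10³)(5.9⁴)/(8·35.0³·5) = 55.747 N/mm
W = mg = 5.9 × 9.81 = 57.879 N
½kδ² − Wδ − Wh = 0 → δ = (W + √(W² + 2kWh))/k
δ = (57.879 + √(3350 + 1.58102e+06))/55.747 = (57.879 + 1258.7)/55.747 = 23.617 mm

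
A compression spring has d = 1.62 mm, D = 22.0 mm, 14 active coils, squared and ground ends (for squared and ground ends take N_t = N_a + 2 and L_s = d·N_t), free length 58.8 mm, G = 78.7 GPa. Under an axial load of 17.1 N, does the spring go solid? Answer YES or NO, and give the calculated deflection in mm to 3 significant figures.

YES, δ = 37.6 mm

k = Gd⁴/(8D³N_a) = (78.7×10³)(1.62⁴)/(8·22.0³·14) = 0.45452 N/mm
N_t = 16; L_s = 1.62·16 = 25.92 mm; δ_solid = L₀ − L_s = 58.8 − 25.92 = 32.88 mm
δ = F/k = 17.1/0.45452 = 37.622 mm
δ ≥ δ_solid → spring goes solid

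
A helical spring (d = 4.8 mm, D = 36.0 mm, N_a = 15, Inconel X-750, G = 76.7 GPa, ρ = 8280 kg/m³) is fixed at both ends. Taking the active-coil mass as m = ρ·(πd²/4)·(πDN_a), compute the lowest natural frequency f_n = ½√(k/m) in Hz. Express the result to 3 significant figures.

k = Gd⁴/(8D³N_a) = (76.7×10³)(4.8⁴)/(8·36.0³·15) = 7.2723 N/mm = 7272.3 N/m
Wire length L = πDN_a = π·36.0·15 = 1696.5 mm
m = ρ·(πd²/4)·L = 8280 × 18.096×10⁻⁶ m² × 1.6965 m = 0.25418 kg
f_n = ½√(k/m) = 0.5·√(7272.3/0.25418) = 0.5·√(28610) = 84.573 Hz

84.6 Hz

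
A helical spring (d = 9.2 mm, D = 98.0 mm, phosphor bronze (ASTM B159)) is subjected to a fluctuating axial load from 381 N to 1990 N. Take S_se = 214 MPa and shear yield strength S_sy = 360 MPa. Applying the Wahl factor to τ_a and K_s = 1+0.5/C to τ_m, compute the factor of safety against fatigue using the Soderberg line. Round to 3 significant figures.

C = D/d = 98.0/9.2 = 10.6522; K_W = (4C−1)/(4C−4)+0.615/C = 1.1354; K_s = 1+0.5/C = 1.0469
F_a = (F_max−F_min)/2 = 804.5 N; F_m = (F_max+F_min)/2 = 1185.5 N
τ_a = K_W·8F_aD/(πd³) = 1.1354 × 257.83 = 292.75 MPa
τ_m = K_s·8F_mD/(πd³) = 1.0469 × 379.93 = 397.76 MPa
Soderberg: 1/n_f = τ_a/S_se + τ_m/S_sy = 292.75/214 + 397.76/360 = 1.36798 + 1.10490 = 2.4729
n_f = 1/2.4729 = 0.4044

0.404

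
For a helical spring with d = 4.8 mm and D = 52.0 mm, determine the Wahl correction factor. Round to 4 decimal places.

1.1330

C = D/d = 52.0/4.8 = 10.8333
K_W = (4C−1)/(4C−4) + 0.615/C = 42.333/39.333 + 0.0568 = 1.1330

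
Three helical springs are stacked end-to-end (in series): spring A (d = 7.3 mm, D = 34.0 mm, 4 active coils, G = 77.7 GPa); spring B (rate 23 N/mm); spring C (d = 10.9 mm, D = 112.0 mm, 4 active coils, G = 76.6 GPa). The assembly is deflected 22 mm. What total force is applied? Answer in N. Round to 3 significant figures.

242 N

k_A = Gd⁴/(8D³N_a) = (77.7×10³)(7.3⁴)/(8·34.0³·4) = 175.44 N/mm
k_C = Gd⁴/(8D³N_a) = (76.6×10³)(10.9⁴)/(8·112.0³·4) = 24.051 N/mm
Series: 1/k_eq = 1/175.44 + 1/23 + 1/24.051 = 0.090757; k_eq = 11.018 N/mm
F = k_eq·δ = 11.018·22 = 242.41 N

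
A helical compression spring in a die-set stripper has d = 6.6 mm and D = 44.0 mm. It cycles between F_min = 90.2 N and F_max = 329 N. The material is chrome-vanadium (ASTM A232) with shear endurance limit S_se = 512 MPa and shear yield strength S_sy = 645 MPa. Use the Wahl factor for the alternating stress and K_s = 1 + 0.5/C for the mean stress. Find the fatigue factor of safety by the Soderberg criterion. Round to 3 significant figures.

4.04

C = D/d = 44.0/6.6 = 6.6667; K_W = (4C−1)/(4C−4)+0.615/C = 1.2246; K_s = 1+0.5/C = 1.0750
F_a = (F_max−F_min)/2 = 119.4 N; F_m = (F_max+F_min)/2 = 209.6 N
τ_a = K_W·8F_aD/(πd³) = 1.2246 × 46.533 = 56.985 MPa
τ_m = K_s·8F_mD/(πd³) = 1.0750 × 81.687 = 87.813 MPa
Soderberg: 1/n_f = τ_a/S_se + τ_m/S_sy = 56.985/512 + 87.813/645 = 0.11130 + 0.13614 = 0.24744
n_f = 1/0.24744 = 4.041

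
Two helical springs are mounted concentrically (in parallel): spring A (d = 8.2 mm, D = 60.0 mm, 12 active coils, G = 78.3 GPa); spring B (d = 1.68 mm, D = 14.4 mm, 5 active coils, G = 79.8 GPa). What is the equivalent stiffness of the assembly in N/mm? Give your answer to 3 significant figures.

k_A = Gd⁴/(8D³N_a) = (78.3×10³)(8.2⁴)/(8·60.0³·12) = 17.072 N/mm
k_B = Gd⁴/(8D³N_a) = (79.8×10³)(1.68⁴)/(8·14.4³·5) = 5.3222 N/mm
Parallel: k_eq = 17.072 + 5.3222 = 22.395 N/mm

22.4 N/mm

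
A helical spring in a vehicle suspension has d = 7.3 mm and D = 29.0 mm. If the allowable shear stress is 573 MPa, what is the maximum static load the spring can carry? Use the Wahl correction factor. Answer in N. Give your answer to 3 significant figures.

C = D/d = 29.0/7.3 = 3.9726
K_W = (4C−1)/(4C−4) + 0.615/C = 14.890/11.890 + 0.1548 = 1.4071
τ_max = K·8FD/(πd³) → F_max = τ_allow·πd³/(8DK)
F_max = 573·π·7.3³/(8·29.0·1.4071) = 7.0028e+05/326.45 = 2145.1 N

2150 N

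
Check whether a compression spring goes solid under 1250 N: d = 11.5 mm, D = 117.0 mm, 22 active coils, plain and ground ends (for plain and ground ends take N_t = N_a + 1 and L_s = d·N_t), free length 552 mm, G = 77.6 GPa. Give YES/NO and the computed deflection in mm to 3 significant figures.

k = Gd⁴/(8D³N_a) = (77.6×10³)(11.5⁴)/(8·117.0³·22) = 4.8149 N/mm
N_t = 23; L_s = 11.5·23 = 264.5 mm; δ_solid = L₀ − L_s = 552 − 264.5 = 287.5 mm
δ = F/k = 1250/4.8149 = 259.61 mm
δ < δ_solid → spring does not go solid

NO, δ = 260 mm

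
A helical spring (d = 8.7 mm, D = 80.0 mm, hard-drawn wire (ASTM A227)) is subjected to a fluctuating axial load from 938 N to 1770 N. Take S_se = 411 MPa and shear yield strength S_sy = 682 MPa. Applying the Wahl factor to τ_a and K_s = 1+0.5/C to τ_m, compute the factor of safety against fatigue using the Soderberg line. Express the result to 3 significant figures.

C = D/d = 80.0/8.7 = 9.1954; K_W = (4C−1)/(4C−4)+0.615/C = 1.1584; K_s = 1+0.5/C = 1.0544
F_a = (F_max−F_min)/2 = 416 N; F_m = (F_max+F_min)/2 = 1354 N
τ_a = K_W·8F_aD/(πd³) = 1.1584 × 128.7 = 149.08 MPa
τ_m = K_s·8F_mD/(πd³) = 1.0544 × 418.88 = 441.66 MPa
Soderberg: 1/n_f = τ_a/S_se + τ_m/S_sy = 149.08/411 + 441.66/682 = 0.36273 + 0.64759 = 1.0103
n_f = 1/1.0103 = 0.9898

0.990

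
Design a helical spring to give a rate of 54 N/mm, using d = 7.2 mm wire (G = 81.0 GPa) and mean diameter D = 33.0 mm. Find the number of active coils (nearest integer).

N_a = Gd⁴/(8D³k) = (81.0×10³ × 7.2⁴)/(8 × 33.0³ × 54)
    = 2.17678e+08 / 1.55248e+07 = 14.02 → 14 coils

14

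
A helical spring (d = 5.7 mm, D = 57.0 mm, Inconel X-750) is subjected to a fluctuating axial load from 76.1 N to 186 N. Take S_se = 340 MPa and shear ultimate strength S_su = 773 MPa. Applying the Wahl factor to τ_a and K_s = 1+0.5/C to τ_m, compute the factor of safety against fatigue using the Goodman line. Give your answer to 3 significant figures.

C = D/d = 57.0/5.7 = 10.0000; K_W = (4C−1)/(4C−4)+0.615/C = 1.1448; K_s = 1+0.5/C = 1.0500
F_a = (F_max−F_min)/2 = 54.95 N; F_m = (F_max+F_min)/2 = 131.05 N
τ_a = K_W·8F_aD/(πd³) = 1.1448 × 43.068 = 49.306 MPa
τ_m = K_s·8F_mD/(πd³) = 1.0500 × 102.71 = 107.85 MPa
Goodman: 1/n_f = τ_a/S_se + τ_m/S_su = 49.306/340 + 107.85/773 = 0.14502 + 0.13952 = 0.28454
n_f = 1/0.28454 = 3.514

3.51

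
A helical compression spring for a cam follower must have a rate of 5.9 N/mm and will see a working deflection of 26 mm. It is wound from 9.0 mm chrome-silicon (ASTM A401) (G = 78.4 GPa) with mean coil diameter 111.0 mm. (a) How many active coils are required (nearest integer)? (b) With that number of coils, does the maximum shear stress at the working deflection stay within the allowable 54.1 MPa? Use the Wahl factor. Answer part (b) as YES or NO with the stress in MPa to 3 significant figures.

N_a = Gd⁴/(8D³k) = (78.4×10³)(9.0⁴)/(8·111.0³·5.9) = 7.968 → N_a = 8
Actual rate k = Gd⁴/(8D³·8) = 5.8767 N/mm
Working load F = kδ = 5.8767·26 = 152.8 N
C = 111.0/9.0 = 12.3333; K_W = (4C−1)/(4C−4)+0.615/C = 1.1160
τ_max = K_W·8FD/(πd³) = 1.1160·59.244 = 66.119 MPa
τ_max > 54.1 MPa → exceeds allowable

(a) 8 coils; (b) NO, τ_max = 66.1 MPa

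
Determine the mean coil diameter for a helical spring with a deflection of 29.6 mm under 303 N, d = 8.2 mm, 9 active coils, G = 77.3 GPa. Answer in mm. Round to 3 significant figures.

Required rate k = F/δ = 303/29.6 = 10.236 N/mm
D = (Gd⁴/(8N_a·k))^(1/3) = (77.3×10³·8.2⁴/(8·9·10.236))^(1/3)
  = (474189)^(1/3) = 77.9801 mm

78.0 mm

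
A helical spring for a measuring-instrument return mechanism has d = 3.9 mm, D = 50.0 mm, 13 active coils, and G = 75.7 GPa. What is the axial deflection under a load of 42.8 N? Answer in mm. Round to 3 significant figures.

31.8 mm

k = Gd⁴/(8D³N_a) = (75.7×10³)(3.9⁴)/(8·50.0³·13) = 1.3471 N/mm
δ = F/k = 42.8 / 1.3471 = 31.771 mm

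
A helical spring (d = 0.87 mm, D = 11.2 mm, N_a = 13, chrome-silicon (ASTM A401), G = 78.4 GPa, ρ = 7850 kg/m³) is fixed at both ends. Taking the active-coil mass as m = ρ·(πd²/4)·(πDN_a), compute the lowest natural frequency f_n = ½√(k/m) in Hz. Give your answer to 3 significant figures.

190 Hz

k = Gd⁴/(8D³N_a) = (78.4×10³)(0.87⁴)/(8·11.2³·13) = 0.3074 N/mm = 307.4 N/m
Wire length L = πDN_a = π·11.2·13 = 457.42 mm
m = ρ·(πd²/4)·L = 7850 × 0.59447×10⁻⁶ m² × 0.45742 m = 0.0021346 kg
f_n = ½√(k/m) = 0.5·√(307.4/0.0021346) = 0.5·√(1.4401e+05) = 189.74 Hz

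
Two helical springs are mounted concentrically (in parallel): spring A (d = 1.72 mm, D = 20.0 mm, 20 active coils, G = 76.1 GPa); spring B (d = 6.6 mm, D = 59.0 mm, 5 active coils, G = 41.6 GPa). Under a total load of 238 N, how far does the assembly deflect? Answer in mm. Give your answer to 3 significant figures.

k_A = Gd⁴/(8D³N_a) = (76.1×10³)(1.72⁴)/(8·20.0³·20) = 0.52034 N/mm
k_B = Gd⁴/(8D³N_a) = (41.6×10³)(6.6⁴)/(8·59.0³·5) = 9.6084 N/mm
Parallel: k_eq = 0.52034 + 9.6084 = 10.129 N/mm
δ = F/k_eq = 238/10.129 = 23.497 mm

23.5 mm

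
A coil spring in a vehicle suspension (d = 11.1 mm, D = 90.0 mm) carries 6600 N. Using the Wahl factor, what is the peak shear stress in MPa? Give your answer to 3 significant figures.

Spring index C = D/d = 90.0/11.1 = 8.1081
K_W = (4C−1)/(4C−4) + 0.615/C = 31.432/28.432 + 0.0758 = 1.1814
τ₀ = 8FD/(πd³) = 8·6600·90.0/(π·11.1³) = 4.752e+06/4296.5 = 1106 MPa
τ_max = K·τ₀ = 1.1814 × 1106 = 1306.6 MPa

1310 MPa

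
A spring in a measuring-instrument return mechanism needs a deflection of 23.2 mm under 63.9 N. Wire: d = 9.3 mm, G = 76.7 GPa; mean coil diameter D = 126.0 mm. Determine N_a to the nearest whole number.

Required rate k = F/δ = 63.9/23.2 = 2.7543 N/mm
N_a = Gd⁴/(8D³k) = (76.7×10³ × 9.3⁴)/(8 × 126.0³ × 2.7543)
    = 5.73756e+08 / 4.40773e+07 = 13.02 → 13 coils

13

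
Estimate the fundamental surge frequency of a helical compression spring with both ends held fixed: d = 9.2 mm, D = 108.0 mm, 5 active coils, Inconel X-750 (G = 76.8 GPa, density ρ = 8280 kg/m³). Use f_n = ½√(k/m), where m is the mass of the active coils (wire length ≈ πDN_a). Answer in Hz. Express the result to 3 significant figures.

k = Gd⁴/(8D³N_a) = (76.8×10³)(9.2⁴)/(8·108.0³·5) = 10.919 N/mm = 10919 N/m
Wire length L = πDN_a = π·108.0·5 = 1696.5 mm
m = ρ·(πd²/4)·L = 8280 × 66.476×10⁻⁶ m² × 1.6965 m = 0.93377 kg
f_n = ½√(k/m) = 0.5·√(10919/0.93377) = 0.5·√(11693) = 54.068 Hz

54.1 Hz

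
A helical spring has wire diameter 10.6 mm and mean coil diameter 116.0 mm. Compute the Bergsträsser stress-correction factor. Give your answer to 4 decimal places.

C = D/d = 116.0/10.6 = 10.9434
K_B = (4C+2)/(4C−3) = 45.774/40.774 = 1.1226

1.1226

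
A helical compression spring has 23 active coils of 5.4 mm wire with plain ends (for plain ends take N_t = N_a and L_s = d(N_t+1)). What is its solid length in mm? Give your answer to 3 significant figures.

plain ends: N_t = N_a = 23
L_s = d·(N_t+1) = 5.4 × 24 = 129.6 mm

130 mm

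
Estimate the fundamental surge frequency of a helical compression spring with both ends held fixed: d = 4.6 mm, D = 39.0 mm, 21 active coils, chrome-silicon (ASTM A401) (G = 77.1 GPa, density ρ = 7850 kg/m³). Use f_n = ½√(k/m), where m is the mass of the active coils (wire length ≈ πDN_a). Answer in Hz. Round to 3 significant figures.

k = Gd⁴/(8D³N_a) = (77.1×10³)(4.6⁴)/(8·39.0³·21) = 3.464 N/mm = 3464 N/m
Wire length L = πDN_a = π·39.0·21 = 2573 mm
m = ρ·(πd²/4)·L = 7850 × 16.619×10⁻⁶ m² × 2.573 m = 0.33567 kg
f_n = ½√(k/m) = 0.5·√(3464/0.33567) = 0.5·√(10320) = 50.793 Hz

50.8 Hz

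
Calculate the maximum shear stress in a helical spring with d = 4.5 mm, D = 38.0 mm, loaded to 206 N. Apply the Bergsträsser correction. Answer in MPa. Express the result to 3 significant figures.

254 MPa

Spring index C = D/d = 38.0/4.5 = 8.4444
K_B = (4C+2)/(4C−3) = 35.778/30.778 = 1.1625
τ₀ = 8FD/(πd³) = 8·206·38.0/(π·4.5³) = 62624/286.28 = 218.75 MPa
τ_max = K·τ₀ = 1.1625 × 218.75 = 254.29 MPa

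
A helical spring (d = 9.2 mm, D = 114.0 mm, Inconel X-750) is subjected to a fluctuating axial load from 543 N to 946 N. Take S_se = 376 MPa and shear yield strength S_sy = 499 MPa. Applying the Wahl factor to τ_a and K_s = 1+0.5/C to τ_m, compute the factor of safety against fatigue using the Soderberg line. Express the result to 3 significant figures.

1.25

C = D/d = 114.0/9.2 = 12.3913; K_W = (4C−1)/(4C−4)+0.615/C = 1.1155; K_s = 1+0.5/C = 1.0404
F_a = (F_max−F_min)/2 = 201.5 N; F_m = (F_max+F_min)/2 = 744.5 N
τ_a = K_W·8F_aD/(πd³) = 1.1155 × 75.12 = 83.794 MPa
τ_m = K_s·8F_mD/(πd³) = 1.0404 × 277.55 = 288.75 MPa
Soderberg: 1/n_f = τ_a/S_se + τ_m/S_sy = 83.794/376 + 288.75/499 = 0.22286 + 0.57866 = 0.80152
n_f = 1/0.80152 = 1.248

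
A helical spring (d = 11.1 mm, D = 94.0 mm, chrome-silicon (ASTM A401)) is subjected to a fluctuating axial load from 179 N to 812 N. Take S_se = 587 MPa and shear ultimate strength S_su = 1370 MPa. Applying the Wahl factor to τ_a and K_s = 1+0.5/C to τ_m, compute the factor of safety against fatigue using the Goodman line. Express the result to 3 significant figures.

5.63

C = D/d = 94.0/11.1 = 8.4685; K_W = (4C−1)/(4C−4)+0.615/C = 1.1730; K_s = 1+0.5/C = 1.0590
F_a = (F_max−F_min)/2 = 316.5 N; F_m = (F_max+F_min)/2 = 495.5 N
τ_a = K_W·8F_aD/(πd³) = 1.1730 × 55.395 = 64.981 MPa
τ_m = K_s·8F_mD/(πd³) = 1.0590 × 86.725 = 91.845 MPa
Goodman: 1/n_f = τ_a/S_se + τ_m/S_su = 64.981/587 + 91.845/1370 = 0.11070 + 0.06704 = 0.17774
n_f = 1/0.17774 = 5.626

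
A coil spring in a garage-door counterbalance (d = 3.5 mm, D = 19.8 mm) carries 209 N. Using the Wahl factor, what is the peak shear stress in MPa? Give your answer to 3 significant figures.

312 MPa

Spring index C = D/d = 19.8/3.5 = 5.6571
K_W = (4C−1)/(4C−4) + 0.615/C = 21.629/18.629 + 0.1087 = 1.2698
τ₀ = 8FD/(πd³) = 8·209·19.8/(π·3.5³) = 33105.6/134.7 = 245.78 MPa
τ_max = K·τ₀ = 1.2698 × 245.78 = 312.08 MPa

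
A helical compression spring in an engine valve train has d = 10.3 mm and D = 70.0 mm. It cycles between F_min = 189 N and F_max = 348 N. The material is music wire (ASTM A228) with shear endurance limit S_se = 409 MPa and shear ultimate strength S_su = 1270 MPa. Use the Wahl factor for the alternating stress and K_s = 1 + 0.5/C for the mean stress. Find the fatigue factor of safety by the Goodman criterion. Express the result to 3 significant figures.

13.2

C = D/d = 70.0/10.3 = 6.7961; K_W = (4C−1)/(4C−4)+0.615/C = 1.2199; K_s = 1+0.5/C = 1.0736
F_a = (F_max−F_min)/2 = 79.5 N; F_m = (F_max+F_min)/2 = 268.5 N
τ_a = K_W·8F_aD/(πd³) = 1.2199 × 12.969 = 15.82 MPa
τ_m = K_s·8F_mD/(πd³) = 1.0736 × 43.8 = 47.022 MPa
Goodman: 1/n_f = τ_a/S_se + τ_m/S_su = 15.82/409 + 47.022/1270 = 0.03868 + 0.03703 = 0.075706
n_f = 1/0.075706 = 13.21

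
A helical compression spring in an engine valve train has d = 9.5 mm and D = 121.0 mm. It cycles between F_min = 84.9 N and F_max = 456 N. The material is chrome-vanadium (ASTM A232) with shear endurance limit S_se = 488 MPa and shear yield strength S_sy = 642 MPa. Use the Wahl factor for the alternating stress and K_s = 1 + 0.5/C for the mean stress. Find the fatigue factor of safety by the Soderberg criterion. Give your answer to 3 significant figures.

3.23

C = D/d = 121.0/9.5 = 12.7368; K_W = (4C−1)/(4C−4)+0.615/C = 1.1122; K_s = 1+0.5/C = 1.0393
F_a = (F_max−F_min)/2 = 185.55 N; F_m = (F_max+F_min)/2 = 270.45 N
τ_a = K_W·8F_aD/(πd³) = 1.1122 × 66.683 = 74.164 MPa
τ_m = K_s·8F_mD/(πd³) = 1.0393 × 97.194 = 101.01 MPa
Soderberg: 1/n_f = τ_a/S_se + τ_m/S_sy = 74.164/488 + 101.01/642 = 0.15198 + 0.15734 = 0.30931
n_f = 1/0.30931 = 3.233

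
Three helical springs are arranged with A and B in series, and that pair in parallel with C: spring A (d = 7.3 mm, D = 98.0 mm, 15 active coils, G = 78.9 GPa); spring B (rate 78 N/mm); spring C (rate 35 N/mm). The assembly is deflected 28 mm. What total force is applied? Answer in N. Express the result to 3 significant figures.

k_A = Gd⁴/(8D³N_a) = (78.9×10³)(7.3⁴)/(8·98.0³·15) = 1.9839 N/mm
Springs A,B series: k_AB = 1/(1/1.9839+1/78) = 1.9346 N/mm; parallel with C: k_eq = 1.9346+35 = 36.935 N/mm
F = k_eq·δ = 36.935·28 = 1034.2 N

1030 N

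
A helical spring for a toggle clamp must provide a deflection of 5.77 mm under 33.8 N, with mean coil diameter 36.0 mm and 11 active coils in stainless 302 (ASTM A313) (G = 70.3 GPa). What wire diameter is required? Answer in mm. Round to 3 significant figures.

Required rate k = F/δ = 33.8/5.77 = 5.8579 N/mm
d = (8D³N_a·k / G)^(1/4) = (8·36.0³·11·5.8579 / (70.3×10³))^0.25
  = (342.12)^0.25 = 4.3007 mm

4.30 mm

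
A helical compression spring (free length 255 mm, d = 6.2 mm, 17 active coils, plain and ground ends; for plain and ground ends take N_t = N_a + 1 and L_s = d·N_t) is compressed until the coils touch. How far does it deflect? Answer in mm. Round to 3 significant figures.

N_t = 18; L_s = 6.2·18 = 111.6 mm
δ_solid = L₀ − L_s = 255 − 111.6 = 143.4 mm

143 mm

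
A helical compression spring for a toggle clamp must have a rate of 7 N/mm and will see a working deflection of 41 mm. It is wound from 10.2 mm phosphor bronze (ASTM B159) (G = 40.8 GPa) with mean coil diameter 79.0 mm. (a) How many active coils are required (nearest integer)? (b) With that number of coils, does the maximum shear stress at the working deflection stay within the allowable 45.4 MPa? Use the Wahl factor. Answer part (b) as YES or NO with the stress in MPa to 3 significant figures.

N_a = Gd⁴/(8D³k) = (40.8×10³)(10.2⁴)/(8·79.0³·7) = 16 → N_a = 16
Actual rate k = Gd⁴/(8D³·16) = 6.9979 N/mm
Working load F = kδ = 6.9979·41 = 286.92 N
C = 79.0/10.2 = 7.7451; K_W = (4C−1)/(4C−4)+0.615/C = 1.1906
τ_max = K_W·8FD/(πd³) = 1.1906·54.39 = 64.757 MPa
τ_max > 45.4 MPa → exceeds allowable

(a) 16 coils; (b) NO, τ_max = 64.8 MPa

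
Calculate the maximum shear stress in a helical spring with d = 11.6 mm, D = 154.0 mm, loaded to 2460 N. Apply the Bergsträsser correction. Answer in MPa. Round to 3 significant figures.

Spring index C = D/d = 154.0/11.6 = 13.2759
K_B = (4C+2)/(4C−3) = 55.103/50.103 = 1.0998
τ₀ = 8FD/(πd³) = 8·2460·154.0/(π·11.6³) = 3.03072e+06/4903.7 = 618.05 MPa
τ_max = K·τ₀ = 1.0998 × 618.05 = 679.72 MPa

680 MPa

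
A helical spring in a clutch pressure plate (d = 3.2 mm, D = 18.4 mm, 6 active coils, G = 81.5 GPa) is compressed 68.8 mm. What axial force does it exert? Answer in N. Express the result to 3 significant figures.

k = Gd⁴/(8D³N_a) = (81.5×10³)(3.2⁴)/(8·18.4³·6) = 28.58 N/mm
F = k·δ = 28.58 × 68.8 = 1966.3 N

1970 N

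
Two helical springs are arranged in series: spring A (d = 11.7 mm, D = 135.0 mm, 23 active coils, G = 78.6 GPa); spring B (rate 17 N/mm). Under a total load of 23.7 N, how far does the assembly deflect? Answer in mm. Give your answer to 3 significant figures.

k_A = Gd⁴/(8D³N_a) = (78.6×10³)(11.7⁴)/(8·135.0³·23) = 3.2535 N/mm
Series: 1/k_eq = 1/3.2535 + 1/17 = 0.36619; k_eq = 2.7308 N/mm
δ = F/k_eq = 23.7/2.7308 = 8.6786 mm

8.68 mm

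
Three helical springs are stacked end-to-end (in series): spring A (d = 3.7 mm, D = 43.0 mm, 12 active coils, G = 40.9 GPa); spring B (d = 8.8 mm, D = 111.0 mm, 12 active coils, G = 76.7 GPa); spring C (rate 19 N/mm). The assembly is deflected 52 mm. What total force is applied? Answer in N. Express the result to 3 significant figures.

k_A = Gd⁴/(8D³N_a) = (40.9×10³)(3.7⁴)/(8·43.0³·12) = 1.0043 N/mm
k_B = Gd⁴/(8D³N_a) = (76.7×10³)(8.8⁴)/(8·111.0³·12) = 3.5034 N/mm
Series: 1/k_eq = 1/1.0043 + 1/3.5034 + 1/19 = 1.3338; k_eq = 0.74973 N/mm
F = k_eq·δ = 0.74973·52 = 38.986 N

39.0 N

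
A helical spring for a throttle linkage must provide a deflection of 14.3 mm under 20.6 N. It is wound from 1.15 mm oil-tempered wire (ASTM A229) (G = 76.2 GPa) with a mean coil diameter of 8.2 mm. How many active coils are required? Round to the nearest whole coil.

Required rate k = F/δ = 20.6/14.3 = 1.4406 N/mm
N_a = Gd⁴/(8D³k) = (76.2×10³ × 1.15⁴)/(8 × 8.2³ × 1.4406)
    = 133274 / 6354.23 = 20.97 → 21 coils

21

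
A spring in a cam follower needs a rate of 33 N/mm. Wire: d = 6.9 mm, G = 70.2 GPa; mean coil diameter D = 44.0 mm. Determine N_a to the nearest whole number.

N_a = Gd⁴/(8D³k) = (70.2×10³ × 6.9⁴)/(8 × 44.0³ × 33)
    = 1.59123e+08 / 2.24886e+07 = 7.076 → 7 coils

7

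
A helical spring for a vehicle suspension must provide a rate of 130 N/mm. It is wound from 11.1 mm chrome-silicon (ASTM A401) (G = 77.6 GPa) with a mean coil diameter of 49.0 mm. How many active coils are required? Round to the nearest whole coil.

N_a = Gd⁴/(8D³k) = (77.6×10³ × 11.1⁴)/(8 × 49.0³ × 130)
    = 1.17802e+09 / 1.22355e+08 = 9.628 → 10 coils

10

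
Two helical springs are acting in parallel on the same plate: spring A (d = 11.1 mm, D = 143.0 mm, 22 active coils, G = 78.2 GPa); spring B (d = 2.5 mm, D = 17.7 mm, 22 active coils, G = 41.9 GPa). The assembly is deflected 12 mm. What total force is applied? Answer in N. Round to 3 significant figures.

47.8 N

k_A = Gd⁴/(8D³N_a) = (78.2×10³)(11.1⁴)/(8·143.0³·22) = 2.3066 N/mm
k_B = Gd⁴/(8D³N_a) = (41.9×10³)(2.5⁴)/(8·17.7³·22) = 1.677 N/mm
Parallel: k_eq = 2.3066 + 1.677 = 3.9837 N/mm
F = k_eq·δ = 3.9837·12 = 47.804 N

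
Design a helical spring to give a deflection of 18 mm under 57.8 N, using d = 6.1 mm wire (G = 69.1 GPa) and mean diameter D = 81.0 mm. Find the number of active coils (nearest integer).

Required rate k = F/δ = 57.8/18 = 3.2111 N/mm
N_a = Gd⁴/(8D³k) = (69.1×10³ × 6.1⁴)/(8 × 81.0³ × 3.2111)
    = 9.56748e+07 / 1.36521e+07 = 7.008 → 7 coils

7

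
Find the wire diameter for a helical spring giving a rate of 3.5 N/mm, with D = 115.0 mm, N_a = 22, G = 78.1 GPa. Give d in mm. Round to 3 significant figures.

10.5 mm

d = (8D³N_a·k / G)^(1/4) = (8·115.0³·22·3.5 / (78.1×10³))^0.25
  = (11996)^0.25 = 10.4654 mm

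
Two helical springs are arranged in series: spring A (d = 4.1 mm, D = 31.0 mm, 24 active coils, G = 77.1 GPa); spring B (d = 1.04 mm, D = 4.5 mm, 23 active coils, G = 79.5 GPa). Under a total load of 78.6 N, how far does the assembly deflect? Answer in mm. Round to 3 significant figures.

34.8 mm

k_A = Gd⁴/(8D³N_a) = (77.1×10³)(4.1⁴)/(8·31.0³·24) = 3.8089 N/mm
k_B = Gd⁴/(8D³N_a) = (79.5×10³)(1.04⁴)/(8·4.5³·23) = 5.5468 N/mm
Series: 1/k_eq = 1/3.8089 + 1/5.5468 = 0.44282; k_eq = 2.2582 N/mm
δ = F/k_eq = 78.6/2.2582 = 34.806 mm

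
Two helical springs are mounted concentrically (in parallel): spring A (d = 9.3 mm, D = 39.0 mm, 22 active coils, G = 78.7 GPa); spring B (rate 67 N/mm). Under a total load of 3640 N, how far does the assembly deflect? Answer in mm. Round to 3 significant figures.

k_A = Gd⁴/(8D³N_a) = (78.7×10³)(9.3⁴)/(8·39.0³·22) = 56.39 N/mm
Parallel: k_eq = 56.39 + 67 = 123.39 N/mm
δ = F/k_eq = 3640/123.39 = 29.5 mm

29.5 mm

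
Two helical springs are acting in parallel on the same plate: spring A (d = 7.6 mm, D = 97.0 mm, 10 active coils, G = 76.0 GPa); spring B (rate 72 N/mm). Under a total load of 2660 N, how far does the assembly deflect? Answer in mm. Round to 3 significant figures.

k_A = Gd⁴/(8D³N_a) = (76.0×10³)(7.6⁴)/(8·97.0³·10) = 3.4727 N/mm
Parallel: k_eq = 3.4727 + 72 = 75.473 N/mm
δ = F/k_eq = 2660/75.473 = 35.245 mm

35.2 mm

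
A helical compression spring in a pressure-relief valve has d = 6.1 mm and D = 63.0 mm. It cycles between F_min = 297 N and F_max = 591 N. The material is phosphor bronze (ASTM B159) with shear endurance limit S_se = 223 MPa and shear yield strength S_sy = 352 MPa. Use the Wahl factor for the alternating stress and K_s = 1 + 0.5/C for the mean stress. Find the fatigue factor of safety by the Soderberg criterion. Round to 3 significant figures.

0.682

C = D/d = 63.0/6.1 = 10.3279; K_W = (4C−1)/(4C−4)+0.615/C = 1.1400; K_s = 1+0.5/C = 1.0484
F_a = (F_max−F_min)/2 = 147 N; F_m = (F_max+F_min)/2 = 444 N
τ_a = K_W·8F_aD/(πd³) = 1.1400 × 103.9 = 118.44 MPa
τ_m = K_s·8F_mD/(πd³) = 1.0484 × 313.82 = 329.01 MPa
Soderberg: 1/n_f = τ_a/S_se + τ_m/S_sy = 118.44/223 + 329.01/352 = 0.53112 + 0.93468 = 1.4658
n_f = 1/1.4658 = 0.6822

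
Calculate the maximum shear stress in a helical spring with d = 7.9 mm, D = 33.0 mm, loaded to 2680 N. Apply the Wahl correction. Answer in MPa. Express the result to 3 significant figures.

Spring index C = D/d = 33.0/7.9 = 4.1772
K_W = (4C−1)/(4C−4) + 0.615/C = 15.709/12.709 + 0.1472 = 1.3833
τ₀ = 8FD/(πd³) = 8·2680·33.0/(π·7.9³) = 707520/1548.9 = 456.78 MPa
τ_max = K·τ₀ = 1.3833 × 456.78 = 631.86 MPa

632 MPa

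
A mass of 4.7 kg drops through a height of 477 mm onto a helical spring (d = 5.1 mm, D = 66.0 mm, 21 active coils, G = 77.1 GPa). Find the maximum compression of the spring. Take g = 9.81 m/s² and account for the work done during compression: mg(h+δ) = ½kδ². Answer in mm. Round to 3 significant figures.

k = Gd⁴/(8D³N_a) = (77.1×10³)(5.1⁴)/(8·66.0³·21) = 1.0799 N/mm
W = mg = 4.7 × 9.81 = 46.107 N
½kδ² − Wδ − Wh = 0 → δ = (W + √(W² + 2kWh))/k
δ = (46.107 + √(2125.9 + 47501.7))/1.0799 = (46.107 + 222.77)/1.0799 = 248.98 mm

249 mm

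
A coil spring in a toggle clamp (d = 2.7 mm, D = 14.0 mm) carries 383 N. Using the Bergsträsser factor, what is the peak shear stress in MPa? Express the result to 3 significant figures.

889 MPa

Spring index C = D/d = 14.0/2.7 = 5.1852
K_B = (4C+2)/(4C−3) = 22.741/17.741 = 1.2818
τ₀ = 8FD/(πd³) = 8·383·14.0/(π·2.7³) = 42896/61.836 = 693.71 MPa
τ_max = K·τ₀ = 1.2818 × 693.71 = 889.22 MPa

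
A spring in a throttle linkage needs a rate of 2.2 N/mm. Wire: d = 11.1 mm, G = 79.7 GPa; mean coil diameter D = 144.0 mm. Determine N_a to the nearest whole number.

23

N_a = Gd⁴/(8D³k) = (79.7×10³ × 11.1⁴)/(8 × 144.0³ × 2.2)
    = 1.2099e+09 / 5.25533e+07 = 23.02 → 23 coils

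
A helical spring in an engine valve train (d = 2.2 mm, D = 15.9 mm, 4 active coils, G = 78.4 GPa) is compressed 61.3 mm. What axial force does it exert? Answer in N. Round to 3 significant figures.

875 N

k = Gd⁴/(8D³N_a) = (78.4×10³)(2.2⁴)/(8·15.9³·4) = 14.278 N/mm
F = k·δ = 14.278 × 61.3 = 875.24 N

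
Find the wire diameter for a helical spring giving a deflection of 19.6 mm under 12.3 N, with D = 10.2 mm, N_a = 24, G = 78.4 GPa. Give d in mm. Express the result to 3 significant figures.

Required rate k = F/δ = 12.3/19.6 = 0.62755 N/mm
d = (8D³N_a·k / G)^(1/4) = (8·10.2³·24·0.62755 / (78.4×10³))^0.25
  = (1.6309)^0.25 = 1.1301 mm

1.13 mm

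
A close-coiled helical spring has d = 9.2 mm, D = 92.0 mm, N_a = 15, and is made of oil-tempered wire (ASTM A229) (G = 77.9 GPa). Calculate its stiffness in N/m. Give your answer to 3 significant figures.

5970 N/m

k = Gd⁴/(8D³N_a) = (77.9×10³ × 9.2⁴) / (8 × 92.0³ × 15)
  = 5.5807e+08 / 9.34426e+07 = 5.9723 N/mm = 5972.3 N/m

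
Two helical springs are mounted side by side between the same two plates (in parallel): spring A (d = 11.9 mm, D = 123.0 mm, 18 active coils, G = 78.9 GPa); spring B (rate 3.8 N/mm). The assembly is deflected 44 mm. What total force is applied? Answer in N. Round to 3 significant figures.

427 N

k_A = Gd⁴/(8D³N_a) = (78.9×10³)(11.9⁴)/(8·123.0³·18) = 5.9046 N/mm
Parallel: k_eq = 5.9046 + 3.8 = 9.7046 N/mm
F = k_eq·δ = 9.7046·44 = 427 N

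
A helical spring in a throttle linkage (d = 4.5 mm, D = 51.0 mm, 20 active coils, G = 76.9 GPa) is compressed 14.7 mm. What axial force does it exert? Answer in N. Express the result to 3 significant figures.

21.8 N

k = Gd⁴/(8D³N_a) = (76.9×10³)(4.5⁴)/(8·51.0³·20) = 1.4858 N/mm
F = k·δ = 1.4858 × 14.7 = 21.841 N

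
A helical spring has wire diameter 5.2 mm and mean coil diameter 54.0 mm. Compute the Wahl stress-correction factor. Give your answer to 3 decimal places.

C = D/d = 54.0/5.2 = 10.3846
K_W = (4C−1)/(4C−4) + 0.615/C = 40.538/37.538 + 0.0592 = 1.1391

1.139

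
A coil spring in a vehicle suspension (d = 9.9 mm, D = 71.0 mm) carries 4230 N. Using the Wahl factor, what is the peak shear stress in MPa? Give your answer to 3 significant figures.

Spring index C = D/d = 71.0/9.9 = 7.1717
K_W = (4C−1)/(4C−4) + 0.615/C = 27.687/24.687 + 0.0858 = 1.2073
τ₀ = 8FD/(πd³) = 8·4230·71.0/(π·9.9³) = 2.40264e+06/3048.3 = 788.19 MPa
τ_max = K·τ₀ = 1.2073 × 788.19 = 951.57 MPa

952 MPa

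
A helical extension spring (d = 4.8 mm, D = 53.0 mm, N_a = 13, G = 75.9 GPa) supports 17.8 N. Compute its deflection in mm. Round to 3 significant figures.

6.84 mm

k = Gd⁴/(8D³N_a) = (75.9×10³)(4.8⁴)/(8·53.0³·13) = 2.6022 N/mm
δ = F/k = 17.8 / 2.6022 = 6.8403 mm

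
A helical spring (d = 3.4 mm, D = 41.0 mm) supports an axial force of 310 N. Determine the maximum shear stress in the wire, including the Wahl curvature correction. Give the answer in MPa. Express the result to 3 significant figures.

Spring index C = D/d = 41.0/3.4 = 12.0588
K_W = (4C−1)/(4C−4) + 0.615/C = 47.235/44.235 + 0.0510 = 1.1188
τ₀ = 8FD/(πd³) = 8·310·41.0/(π·3.4³) = 101680/123.48 = 823.47 MPa
τ_max = K·τ₀ = 1.1188 × 823.47 = 921.32 MPa

921 MPa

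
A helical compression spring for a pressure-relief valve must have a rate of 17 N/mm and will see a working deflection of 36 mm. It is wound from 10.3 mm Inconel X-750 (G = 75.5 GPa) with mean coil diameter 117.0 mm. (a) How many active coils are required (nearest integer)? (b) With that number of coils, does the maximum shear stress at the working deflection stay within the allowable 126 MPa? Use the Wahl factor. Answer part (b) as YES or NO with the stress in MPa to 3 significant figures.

N_a = Gd⁴/(8D³k) = (75.5×10³)(10.3⁴)/(8·117.0³·17) = 3.901 → N_a = 4
Actual rate k = Gd⁴/(8D³·4) = 16.58 N/mm
Working load F = kδ = 16.58·36 = 596.89 N
C = 117.0/10.3 = 11.3592; K_W = (4C−1)/(4C−4)+0.615/C = 1.1265
τ_max = K_W·8FD/(πd³) = 1.1265·162.74 = 183.34 MPa
τ_max > 126 MPa → exceeds allowable

(a) 4 coils; (b) NO, τ_max = 183 MPa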